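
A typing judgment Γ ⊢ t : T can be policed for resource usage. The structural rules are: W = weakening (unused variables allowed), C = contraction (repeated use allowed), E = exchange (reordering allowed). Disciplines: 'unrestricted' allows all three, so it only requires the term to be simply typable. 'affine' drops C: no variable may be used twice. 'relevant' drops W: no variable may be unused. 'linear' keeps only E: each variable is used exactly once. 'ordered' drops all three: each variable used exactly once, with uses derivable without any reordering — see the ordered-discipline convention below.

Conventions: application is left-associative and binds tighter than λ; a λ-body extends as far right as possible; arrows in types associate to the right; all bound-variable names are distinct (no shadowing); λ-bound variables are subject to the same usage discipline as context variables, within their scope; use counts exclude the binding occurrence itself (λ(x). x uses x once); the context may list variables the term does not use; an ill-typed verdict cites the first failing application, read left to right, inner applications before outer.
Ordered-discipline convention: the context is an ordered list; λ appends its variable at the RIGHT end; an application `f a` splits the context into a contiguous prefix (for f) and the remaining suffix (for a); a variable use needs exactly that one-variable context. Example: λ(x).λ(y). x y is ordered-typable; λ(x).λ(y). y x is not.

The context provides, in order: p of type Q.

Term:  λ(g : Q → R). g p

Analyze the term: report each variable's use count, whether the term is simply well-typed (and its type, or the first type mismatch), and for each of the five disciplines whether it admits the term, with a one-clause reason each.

counts: p: 1; g [bound]: 1
left-to-right use order: g, p
typing: ✓ — (Q → R) → R
ordered: ✗ — needs exchange: uses follow g, p
linear: ✓ — single use per variable (p, g)
affine: ✓ — at most one use each (p, g)
relevant: ✓ — none of p, g goes unused
unrestricted: ✓ — well-typed at (Q → R) → R; no restrictions here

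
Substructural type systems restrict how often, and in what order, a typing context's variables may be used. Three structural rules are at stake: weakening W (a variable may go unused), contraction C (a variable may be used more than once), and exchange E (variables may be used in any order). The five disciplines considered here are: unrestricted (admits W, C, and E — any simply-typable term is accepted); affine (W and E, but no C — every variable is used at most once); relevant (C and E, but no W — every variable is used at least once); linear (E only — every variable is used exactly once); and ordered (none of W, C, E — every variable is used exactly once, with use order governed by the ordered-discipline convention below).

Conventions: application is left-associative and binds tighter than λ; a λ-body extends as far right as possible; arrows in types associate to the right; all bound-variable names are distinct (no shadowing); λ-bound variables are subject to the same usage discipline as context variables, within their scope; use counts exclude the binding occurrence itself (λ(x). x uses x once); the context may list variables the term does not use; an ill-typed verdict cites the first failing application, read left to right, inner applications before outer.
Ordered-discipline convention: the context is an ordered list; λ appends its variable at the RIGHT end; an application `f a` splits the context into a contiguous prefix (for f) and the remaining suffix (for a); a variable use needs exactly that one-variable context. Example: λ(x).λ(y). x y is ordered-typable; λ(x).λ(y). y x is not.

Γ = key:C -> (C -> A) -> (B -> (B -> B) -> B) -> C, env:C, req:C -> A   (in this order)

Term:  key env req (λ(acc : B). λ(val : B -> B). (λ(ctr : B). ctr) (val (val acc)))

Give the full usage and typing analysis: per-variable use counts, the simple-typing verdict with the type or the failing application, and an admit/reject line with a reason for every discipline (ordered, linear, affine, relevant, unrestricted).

counts: key: 1; env: 1; req: 1; acc [bound]: 1; val [bound]: 2; ctr [bound]: 1
left-to-right use order: key, env, req, ctr, val, val, acc
typing: well-typed at C
ordered: ✗ — needs contraction — val ×2
linear: ✗ — needs contraction — val ×2
affine: ✗ — needs contraction — val ×2
relevant: ✓ — key, env, req, acc, val, ctr: all used, weakening unneeded
unrestricted: ✓ — typability at C is all that's needed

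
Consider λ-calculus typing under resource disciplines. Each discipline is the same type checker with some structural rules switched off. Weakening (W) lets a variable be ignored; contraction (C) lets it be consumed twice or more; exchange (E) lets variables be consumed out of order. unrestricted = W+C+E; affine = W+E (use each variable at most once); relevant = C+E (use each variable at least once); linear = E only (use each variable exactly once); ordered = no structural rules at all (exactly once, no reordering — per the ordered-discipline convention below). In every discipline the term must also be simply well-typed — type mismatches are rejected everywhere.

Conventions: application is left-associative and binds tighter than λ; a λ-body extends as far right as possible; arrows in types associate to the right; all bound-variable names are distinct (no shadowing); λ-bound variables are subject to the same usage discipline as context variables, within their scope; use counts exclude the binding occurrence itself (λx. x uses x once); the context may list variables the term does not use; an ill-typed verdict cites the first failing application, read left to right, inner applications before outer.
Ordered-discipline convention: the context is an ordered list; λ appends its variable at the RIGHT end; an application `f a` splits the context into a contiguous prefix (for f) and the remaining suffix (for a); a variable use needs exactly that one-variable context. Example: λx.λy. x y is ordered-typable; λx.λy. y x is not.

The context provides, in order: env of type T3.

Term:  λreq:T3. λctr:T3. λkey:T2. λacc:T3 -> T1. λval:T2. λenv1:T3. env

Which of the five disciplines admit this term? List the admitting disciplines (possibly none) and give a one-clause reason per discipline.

accepted by: affine, unrestricted
counts: env=1; req [bound]=0; ctr [bound]=0; key [bound]=0; acc [bound]=0; val [bound]=0; env1 [bound]=0
use order (left to right): env
typing: well-typed at T3 -> T3 -> T2 -> (T3 -> T1) -> T2 -> T3 -> T3
ordered: ✗, needs weakening: req, ctr, key, acc, val, env1 unused
linear: ✗, needs weakening: req, ctr, key, acc, val, env1 unused
affine: ✓, at most one use each (env, req, ctr, key, acc, val, env1)
relevant: ✗, needs weakening: req, ctr, key, acc, val, env1 unused
unrestricted: ✓, well-typed at T3 -> T3 -> T2 -> (T3 -> T1) -> T2 -> T3 -> T3; no restrictions here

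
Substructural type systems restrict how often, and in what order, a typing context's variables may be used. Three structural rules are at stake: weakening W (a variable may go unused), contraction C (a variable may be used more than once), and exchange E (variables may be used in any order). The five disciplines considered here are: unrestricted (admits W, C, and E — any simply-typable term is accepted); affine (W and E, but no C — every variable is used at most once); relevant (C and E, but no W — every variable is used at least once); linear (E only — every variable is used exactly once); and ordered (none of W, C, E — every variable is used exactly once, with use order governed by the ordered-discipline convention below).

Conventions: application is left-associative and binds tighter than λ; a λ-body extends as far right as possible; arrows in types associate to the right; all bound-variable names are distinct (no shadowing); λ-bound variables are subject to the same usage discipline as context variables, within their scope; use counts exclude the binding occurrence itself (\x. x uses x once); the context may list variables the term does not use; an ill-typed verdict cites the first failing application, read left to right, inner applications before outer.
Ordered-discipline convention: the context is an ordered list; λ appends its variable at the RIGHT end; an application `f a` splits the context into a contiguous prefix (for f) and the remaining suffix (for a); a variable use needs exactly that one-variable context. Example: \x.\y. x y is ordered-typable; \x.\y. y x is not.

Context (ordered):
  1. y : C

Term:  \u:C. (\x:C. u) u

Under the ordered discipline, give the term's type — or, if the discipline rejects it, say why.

not well-typed under ordered — uses contraction: u ×2; needs weakening: y, x unused
use counts: y ×0; u (λ-bound) ×2; x (λ-bound) ×0
uses in reading order: u, u
typing: well-typed at C → C
across the five disciplines: ordered ✗ · linear ✗ · affine ✗ · relevant ✗ · unrestricted ✓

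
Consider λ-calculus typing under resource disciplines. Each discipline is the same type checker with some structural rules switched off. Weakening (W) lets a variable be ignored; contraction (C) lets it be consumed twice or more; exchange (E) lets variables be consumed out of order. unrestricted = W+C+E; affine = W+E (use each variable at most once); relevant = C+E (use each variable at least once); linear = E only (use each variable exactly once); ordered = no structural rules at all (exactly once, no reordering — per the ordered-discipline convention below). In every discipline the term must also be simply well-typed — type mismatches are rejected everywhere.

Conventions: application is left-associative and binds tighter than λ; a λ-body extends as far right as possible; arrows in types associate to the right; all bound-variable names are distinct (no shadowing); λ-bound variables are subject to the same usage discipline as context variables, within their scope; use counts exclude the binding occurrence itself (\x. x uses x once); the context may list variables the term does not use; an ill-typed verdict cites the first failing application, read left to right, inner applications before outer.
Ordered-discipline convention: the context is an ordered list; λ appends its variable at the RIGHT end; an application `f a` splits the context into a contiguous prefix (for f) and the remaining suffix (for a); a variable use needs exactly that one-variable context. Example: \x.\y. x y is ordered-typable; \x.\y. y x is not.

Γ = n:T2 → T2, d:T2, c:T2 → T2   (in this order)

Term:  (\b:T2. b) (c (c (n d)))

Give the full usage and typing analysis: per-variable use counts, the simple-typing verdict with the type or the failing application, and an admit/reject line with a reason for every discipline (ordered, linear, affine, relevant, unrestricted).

variable uses: n: 1×; d: 1×; c: 2×; b (bound): 1×
use order (left to right): b, c, c, n, d
typing: the term checks, with type T2
ordered: ✗ — repeated use of c ×2
linear: ✗ — repeated use of c ×2
affine: ✗ — repeated use of c ×2
relevant: ✓ — at least one use each (n, d, c, b)
unrestricted: ✓ — typability at T2 is all that's needed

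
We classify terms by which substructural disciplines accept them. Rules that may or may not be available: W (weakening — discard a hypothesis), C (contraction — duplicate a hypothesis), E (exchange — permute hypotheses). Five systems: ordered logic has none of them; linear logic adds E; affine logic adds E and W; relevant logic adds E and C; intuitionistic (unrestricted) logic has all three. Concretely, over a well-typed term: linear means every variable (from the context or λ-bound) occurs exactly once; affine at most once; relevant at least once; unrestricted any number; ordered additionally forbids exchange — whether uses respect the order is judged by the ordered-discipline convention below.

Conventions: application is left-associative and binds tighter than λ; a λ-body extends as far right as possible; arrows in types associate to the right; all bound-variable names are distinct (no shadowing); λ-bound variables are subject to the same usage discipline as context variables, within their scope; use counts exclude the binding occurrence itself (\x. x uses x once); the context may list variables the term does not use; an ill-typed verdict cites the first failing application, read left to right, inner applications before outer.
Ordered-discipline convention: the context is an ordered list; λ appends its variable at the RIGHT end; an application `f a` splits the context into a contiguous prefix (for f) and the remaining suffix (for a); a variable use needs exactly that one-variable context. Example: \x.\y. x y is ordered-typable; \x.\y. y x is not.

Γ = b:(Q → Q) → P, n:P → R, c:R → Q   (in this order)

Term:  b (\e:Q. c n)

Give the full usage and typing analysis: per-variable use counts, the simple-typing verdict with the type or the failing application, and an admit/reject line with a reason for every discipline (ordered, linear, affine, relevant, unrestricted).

counts: b: 1, n: 1, c: 1, e [bound]: 0
uses in reading order: b, c, n
typing: ill-typed: argument of type P → R where R is required
ordered: ✗, not simply typable
linear: ✗, fails simple typing
affine: ✗, a type mismatch blocks all five
relevant: ✗, the type mismatch rejects it
unrestricted: ✗, not simply typable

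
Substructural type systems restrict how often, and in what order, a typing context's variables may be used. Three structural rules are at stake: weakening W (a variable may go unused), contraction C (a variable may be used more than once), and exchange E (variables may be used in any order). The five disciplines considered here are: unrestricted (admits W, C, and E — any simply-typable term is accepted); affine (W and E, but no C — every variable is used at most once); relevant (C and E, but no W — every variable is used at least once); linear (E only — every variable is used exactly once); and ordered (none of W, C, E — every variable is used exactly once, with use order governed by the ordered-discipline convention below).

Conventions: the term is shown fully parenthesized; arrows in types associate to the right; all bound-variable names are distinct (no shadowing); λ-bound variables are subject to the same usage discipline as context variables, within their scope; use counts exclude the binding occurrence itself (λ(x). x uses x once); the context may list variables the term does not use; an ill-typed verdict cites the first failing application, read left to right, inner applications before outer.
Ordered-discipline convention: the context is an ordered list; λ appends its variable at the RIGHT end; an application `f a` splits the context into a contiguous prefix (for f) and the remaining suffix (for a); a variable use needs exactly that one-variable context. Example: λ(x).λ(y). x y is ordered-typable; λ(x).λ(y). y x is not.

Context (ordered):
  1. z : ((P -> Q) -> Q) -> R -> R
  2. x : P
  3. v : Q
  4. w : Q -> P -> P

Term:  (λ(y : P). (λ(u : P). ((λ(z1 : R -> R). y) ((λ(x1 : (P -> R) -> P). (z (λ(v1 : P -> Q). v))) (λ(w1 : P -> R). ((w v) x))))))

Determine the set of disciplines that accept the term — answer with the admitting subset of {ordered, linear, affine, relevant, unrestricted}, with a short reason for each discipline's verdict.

admitting disciplines: unrestricted
usage: z ×1, x ×1, v ×2, w ×1, y [bound] ×1, u [bound] ×0, z1 [bound] ×0, x1 [bound] ×0, v1 [bound] ×0, w1 [bound] ×0
use order (left to right): y, z, v, w, v, x
typing: well-typed at P -> P -> P
ordered ✗ (repeated use of v ×2; needs weakening: u, z1, x1, v1, w1 unused)
linear ✗ (repeated use of v ×2; needs weakening: u, z1, x1, v1, w1 unused)
affine ✗ (repeated use of v ×2)
relevant ✗ (needs weakening: u, z1, x1, v1, w1 unused)
unrestricted ✓ (simply typable at P -> P -> P; W, C, E all held)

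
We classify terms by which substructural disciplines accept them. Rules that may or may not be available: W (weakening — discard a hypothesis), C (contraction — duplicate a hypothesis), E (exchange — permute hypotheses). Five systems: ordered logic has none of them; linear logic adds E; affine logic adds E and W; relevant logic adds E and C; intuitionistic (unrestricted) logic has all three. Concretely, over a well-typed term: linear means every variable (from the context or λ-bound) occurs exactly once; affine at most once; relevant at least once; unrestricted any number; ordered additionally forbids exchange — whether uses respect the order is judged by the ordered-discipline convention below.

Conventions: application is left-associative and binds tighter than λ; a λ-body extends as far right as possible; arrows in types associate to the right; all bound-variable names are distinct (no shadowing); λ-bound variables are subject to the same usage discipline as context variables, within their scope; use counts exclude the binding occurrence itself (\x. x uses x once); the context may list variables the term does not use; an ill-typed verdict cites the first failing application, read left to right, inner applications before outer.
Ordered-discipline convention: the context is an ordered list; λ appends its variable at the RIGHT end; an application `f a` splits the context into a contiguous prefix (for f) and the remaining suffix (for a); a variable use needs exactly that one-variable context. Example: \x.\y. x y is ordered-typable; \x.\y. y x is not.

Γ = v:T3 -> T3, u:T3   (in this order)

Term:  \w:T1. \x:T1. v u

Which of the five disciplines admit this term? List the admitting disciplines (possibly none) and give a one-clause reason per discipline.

admitting disciplines: affine, unrestricted
usage: v: 1×, u: 1×, w (λ-bound): 0×, x (λ-bound): 0×
use order (left to right): v, u
typing: well-typed — term : T1 -> T1 -> T3
ordered: ✗, w, x never used (weakening)
linear: ✗, w, x never used (weakening)
affine: ✓, no duplicate uses among v, u, w, x
relevant: ✗, w, x never used (weakening)
unrestricted: ✓, well-typed at T1 -> T1 -> T3; no restrictions here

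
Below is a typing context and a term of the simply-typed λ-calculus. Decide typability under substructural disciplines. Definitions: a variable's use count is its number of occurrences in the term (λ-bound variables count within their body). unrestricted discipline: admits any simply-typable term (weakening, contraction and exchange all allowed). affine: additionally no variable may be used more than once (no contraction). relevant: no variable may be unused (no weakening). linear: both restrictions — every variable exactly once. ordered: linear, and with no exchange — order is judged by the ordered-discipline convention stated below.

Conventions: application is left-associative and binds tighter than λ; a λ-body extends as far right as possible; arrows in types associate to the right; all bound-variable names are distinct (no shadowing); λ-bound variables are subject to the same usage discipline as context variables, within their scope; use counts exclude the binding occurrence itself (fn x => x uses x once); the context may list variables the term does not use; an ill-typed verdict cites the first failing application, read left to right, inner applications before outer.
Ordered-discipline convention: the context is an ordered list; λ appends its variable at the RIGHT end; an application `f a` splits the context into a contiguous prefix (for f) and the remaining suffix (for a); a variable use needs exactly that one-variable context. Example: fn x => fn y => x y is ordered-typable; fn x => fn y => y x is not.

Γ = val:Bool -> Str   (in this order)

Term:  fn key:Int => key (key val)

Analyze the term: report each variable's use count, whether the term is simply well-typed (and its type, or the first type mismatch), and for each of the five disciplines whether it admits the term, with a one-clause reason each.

counts: val: 1, key (bound): 2
order of uses: key, key, val
typing: ill-typed: non-arrow in function slot: Int
ordered ✗ (not simply typable)
linear ✗ (fails simple typing)
affine ✗ (a type mismatch blocks all five)
relevant ✗ (the type mismatch rejects it)
unrestricted ✗ (not simply typable)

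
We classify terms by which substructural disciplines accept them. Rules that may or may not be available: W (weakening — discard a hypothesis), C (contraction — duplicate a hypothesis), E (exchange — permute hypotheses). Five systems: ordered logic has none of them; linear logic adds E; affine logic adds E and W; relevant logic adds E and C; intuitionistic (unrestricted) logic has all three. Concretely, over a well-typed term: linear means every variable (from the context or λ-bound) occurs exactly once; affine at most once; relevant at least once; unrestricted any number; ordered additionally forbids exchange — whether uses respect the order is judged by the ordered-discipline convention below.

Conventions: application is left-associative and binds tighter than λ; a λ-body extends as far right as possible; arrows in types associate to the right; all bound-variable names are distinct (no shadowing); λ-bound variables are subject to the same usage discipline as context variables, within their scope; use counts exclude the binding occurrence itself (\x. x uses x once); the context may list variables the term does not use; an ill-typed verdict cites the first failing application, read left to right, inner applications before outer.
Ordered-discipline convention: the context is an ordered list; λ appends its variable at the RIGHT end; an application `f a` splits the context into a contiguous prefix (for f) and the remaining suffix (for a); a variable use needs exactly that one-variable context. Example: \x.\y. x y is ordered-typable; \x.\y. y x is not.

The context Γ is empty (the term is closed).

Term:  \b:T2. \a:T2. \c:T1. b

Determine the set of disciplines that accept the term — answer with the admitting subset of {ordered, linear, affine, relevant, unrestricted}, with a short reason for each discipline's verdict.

accepted by: affine, unrestricted
variable uses: b (bound): 1×; a (bound): 0×; c (bound): 0×
use order (left to right): b
typing: well-typed — term : T2 → T2 → T1 → T2
ordered ✗ (unused: a, c — weakening required)
linear ✗ (unused: a, c — weakening required)
affine ✓ (no duplicate uses among b, a, c)
relevant ✗ (unused: a, c — weakening required)
unrestricted ✓ (type-checks (T2 → T2 → T1 → T2) and nothing is barred)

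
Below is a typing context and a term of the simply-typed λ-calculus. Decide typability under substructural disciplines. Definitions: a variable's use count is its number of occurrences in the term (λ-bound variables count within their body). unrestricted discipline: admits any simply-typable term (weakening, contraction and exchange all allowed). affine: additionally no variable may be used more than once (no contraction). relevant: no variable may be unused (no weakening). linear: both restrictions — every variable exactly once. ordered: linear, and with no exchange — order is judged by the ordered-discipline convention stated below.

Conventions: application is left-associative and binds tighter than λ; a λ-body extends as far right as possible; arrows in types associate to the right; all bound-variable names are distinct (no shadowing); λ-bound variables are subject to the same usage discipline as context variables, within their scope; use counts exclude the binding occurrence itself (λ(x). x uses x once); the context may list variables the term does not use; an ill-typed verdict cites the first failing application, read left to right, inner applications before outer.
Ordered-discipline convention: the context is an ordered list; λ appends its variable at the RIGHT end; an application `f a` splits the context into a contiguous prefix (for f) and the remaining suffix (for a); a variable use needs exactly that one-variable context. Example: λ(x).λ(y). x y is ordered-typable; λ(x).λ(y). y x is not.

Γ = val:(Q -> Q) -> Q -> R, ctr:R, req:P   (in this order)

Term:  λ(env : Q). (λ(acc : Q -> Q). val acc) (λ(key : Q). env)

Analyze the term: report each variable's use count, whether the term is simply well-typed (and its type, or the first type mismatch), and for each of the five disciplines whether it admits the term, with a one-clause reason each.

variable uses: val=1, ctr=0, req=0, env (λ-bound)=1, acc (λ-bound)=1, key (λ-bound)=0
use order (left to right): val, acc, env
typing: the term checks, with type Q -> Q -> R
ordered ✗ (ctr, req, key never used (weakening))
linear ✗ (ctr, req, key never used (weakening))
affine ✓ (no duplicate uses among val, ctr, req, env, acc, key)
relevant ✗ (ctr, req, key never used (weakening))
unrestricted ✓ (typability at Q -> Q -> R is all that's needed)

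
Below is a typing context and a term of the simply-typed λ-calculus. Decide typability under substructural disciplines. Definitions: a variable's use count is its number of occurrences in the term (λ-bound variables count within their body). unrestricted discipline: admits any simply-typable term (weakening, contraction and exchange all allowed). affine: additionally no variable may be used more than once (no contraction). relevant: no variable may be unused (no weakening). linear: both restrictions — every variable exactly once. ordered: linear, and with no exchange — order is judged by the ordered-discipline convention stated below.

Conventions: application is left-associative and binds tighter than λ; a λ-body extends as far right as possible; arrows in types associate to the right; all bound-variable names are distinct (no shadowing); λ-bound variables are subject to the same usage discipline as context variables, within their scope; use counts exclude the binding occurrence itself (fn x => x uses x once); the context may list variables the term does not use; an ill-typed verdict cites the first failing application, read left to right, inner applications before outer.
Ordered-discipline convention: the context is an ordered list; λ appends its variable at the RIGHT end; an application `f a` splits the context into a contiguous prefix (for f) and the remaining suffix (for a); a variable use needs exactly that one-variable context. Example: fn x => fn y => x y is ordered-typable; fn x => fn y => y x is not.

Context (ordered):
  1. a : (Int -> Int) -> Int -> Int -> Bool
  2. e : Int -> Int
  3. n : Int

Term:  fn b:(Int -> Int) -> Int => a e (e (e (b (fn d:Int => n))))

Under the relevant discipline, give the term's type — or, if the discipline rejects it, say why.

not well-typed under relevant — unused: d — weakening required
variable uses: a ×1; e ×3; n ×1; b (λ-bound) ×1; d (λ-bound) ×0
left-to-right use order: a, e, e, e, b, n
typing: well-typed at ((Int -> Int) -> Int) -> Int -> Bool
per-discipline verdicts: ordered ✗, linear ✗, affine ✗, relevant ✗, unrestricted ✓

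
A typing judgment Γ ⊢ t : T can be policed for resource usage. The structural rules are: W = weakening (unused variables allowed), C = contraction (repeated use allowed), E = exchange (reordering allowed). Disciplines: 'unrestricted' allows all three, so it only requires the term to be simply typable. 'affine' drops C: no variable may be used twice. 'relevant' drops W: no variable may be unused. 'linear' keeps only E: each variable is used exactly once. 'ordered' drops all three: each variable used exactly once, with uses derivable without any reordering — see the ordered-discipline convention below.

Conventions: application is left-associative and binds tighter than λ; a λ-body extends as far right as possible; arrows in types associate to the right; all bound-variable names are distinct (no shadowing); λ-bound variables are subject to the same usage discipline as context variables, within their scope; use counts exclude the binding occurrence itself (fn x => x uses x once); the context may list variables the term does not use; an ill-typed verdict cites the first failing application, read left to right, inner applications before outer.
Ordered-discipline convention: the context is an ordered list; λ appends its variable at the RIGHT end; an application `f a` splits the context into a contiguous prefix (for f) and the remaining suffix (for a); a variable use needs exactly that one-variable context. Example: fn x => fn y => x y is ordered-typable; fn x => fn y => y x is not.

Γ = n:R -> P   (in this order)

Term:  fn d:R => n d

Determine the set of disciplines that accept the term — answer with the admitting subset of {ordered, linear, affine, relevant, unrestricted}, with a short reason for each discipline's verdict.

accepted by: ordered, linear, affine, relevant, unrestricted
use counts: n=1, d (bound)=1
use order (left to right): n, d
typing: well-typed — term : R -> P
ordered ✓ (n, d once each; derivable with no W/C/E)
linear ✓ (each of n, d used exactly once)
affine ✓ (no duplicate uses among n, d)
relevant ✓ (none of n, d goes unused)
unrestricted ✓ (well-typed at R -> P; no restrictions here)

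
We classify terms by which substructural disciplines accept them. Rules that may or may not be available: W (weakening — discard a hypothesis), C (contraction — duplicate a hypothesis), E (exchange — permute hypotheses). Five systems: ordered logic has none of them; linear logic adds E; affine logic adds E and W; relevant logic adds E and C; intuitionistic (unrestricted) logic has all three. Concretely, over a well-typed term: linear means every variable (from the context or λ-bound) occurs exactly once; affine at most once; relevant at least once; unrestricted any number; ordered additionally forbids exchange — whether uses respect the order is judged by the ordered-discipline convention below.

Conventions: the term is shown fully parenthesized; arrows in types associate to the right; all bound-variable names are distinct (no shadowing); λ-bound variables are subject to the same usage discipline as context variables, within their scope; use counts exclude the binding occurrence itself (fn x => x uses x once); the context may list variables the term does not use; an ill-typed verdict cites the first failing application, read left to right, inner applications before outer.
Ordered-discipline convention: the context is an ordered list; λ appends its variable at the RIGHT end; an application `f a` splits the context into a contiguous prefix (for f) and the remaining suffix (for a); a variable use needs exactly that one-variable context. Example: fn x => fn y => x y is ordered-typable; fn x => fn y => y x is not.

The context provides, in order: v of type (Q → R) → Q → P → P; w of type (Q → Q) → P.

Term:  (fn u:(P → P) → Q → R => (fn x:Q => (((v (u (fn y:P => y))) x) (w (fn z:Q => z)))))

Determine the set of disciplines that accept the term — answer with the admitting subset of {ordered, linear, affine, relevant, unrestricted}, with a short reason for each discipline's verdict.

admitting disciplines: linear, affine, relevant, unrestricted
counts: v: 1, w: 1, u (bound): 1, x (bound): 1, y (bound): 1, z (bound): 1
uses in reading order: v, u, y, x, w, z
typing: well-typed — term : ((P → P) → Q → R) → Q → P
ordered: ✗ — no ordered split (uses run v, u, y, x, w, z)
linear: ✓ — exactly-once usage across v, w, u, x, y, z
affine: ✓ — no duplicate uses among v, w, u, x, y, z
relevant: ✓ — v, w, u, x, y, z: all used, weakening unneeded
unrestricted: ✓ — type-checks (((P → P) → Q → R) → Q → P) and nothing is barred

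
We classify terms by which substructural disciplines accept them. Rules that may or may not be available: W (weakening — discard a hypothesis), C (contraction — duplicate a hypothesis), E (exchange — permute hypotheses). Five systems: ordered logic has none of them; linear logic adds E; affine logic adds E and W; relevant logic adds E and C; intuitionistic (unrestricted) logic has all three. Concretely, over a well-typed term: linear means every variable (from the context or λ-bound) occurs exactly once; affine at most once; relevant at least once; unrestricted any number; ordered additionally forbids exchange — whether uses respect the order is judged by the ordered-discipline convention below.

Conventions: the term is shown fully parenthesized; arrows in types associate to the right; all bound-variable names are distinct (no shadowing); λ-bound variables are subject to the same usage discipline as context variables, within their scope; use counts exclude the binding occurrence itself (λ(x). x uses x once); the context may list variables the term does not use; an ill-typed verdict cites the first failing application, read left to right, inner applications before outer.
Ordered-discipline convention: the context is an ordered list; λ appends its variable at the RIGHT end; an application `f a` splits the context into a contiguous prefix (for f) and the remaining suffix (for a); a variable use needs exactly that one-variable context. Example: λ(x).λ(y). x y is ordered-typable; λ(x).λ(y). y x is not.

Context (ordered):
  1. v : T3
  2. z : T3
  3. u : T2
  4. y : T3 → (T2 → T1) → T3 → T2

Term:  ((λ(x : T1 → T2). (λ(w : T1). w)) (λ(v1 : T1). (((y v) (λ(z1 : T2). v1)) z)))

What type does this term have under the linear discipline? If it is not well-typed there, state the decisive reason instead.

not well-typed under linear — needs weakening: u, x, z1 unused
variable uses: v ×1; z ×1; u ×0; y ×1; x (bound) ×0; w (bound) ×1; v1 (bound) ×1; z1 (bound) ×0
use order (left to right): w, y, v, v1, z
typing: the term checks, with type T1 → T1
summary: ordered ✗; linear ✗; affine ✓; relevant ✗; unrestricted ✓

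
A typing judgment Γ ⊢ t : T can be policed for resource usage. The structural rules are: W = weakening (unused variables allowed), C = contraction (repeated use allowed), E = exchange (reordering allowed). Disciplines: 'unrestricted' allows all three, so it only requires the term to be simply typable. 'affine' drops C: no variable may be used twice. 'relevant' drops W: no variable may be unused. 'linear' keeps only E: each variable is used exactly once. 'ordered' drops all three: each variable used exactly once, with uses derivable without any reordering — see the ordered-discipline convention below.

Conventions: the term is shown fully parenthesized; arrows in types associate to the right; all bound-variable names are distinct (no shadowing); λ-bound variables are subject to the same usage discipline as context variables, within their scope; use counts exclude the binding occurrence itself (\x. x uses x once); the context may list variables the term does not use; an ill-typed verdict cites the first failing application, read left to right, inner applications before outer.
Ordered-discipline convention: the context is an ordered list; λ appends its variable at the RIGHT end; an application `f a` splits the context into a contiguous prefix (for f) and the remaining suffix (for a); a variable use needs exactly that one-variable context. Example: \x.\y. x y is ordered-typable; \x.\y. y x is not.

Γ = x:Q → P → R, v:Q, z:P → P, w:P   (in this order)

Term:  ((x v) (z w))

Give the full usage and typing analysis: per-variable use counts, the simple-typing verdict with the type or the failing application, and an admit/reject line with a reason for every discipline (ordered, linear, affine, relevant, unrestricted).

usage: x=1, v=1, z=1, w=1
left-to-right use order: x, v, z, w
typing: the term checks, with type R
ordered: ✓, x, v, z, w once each; derivable with no W/C/E
linear: ✓, x, v, z, w: one use apiece
affine: ✓, at most one use each (x, v, z, w)
relevant: ✓, none of x, v, z, w goes unused
unrestricted: ✓, simply typable at R; W, C, E all held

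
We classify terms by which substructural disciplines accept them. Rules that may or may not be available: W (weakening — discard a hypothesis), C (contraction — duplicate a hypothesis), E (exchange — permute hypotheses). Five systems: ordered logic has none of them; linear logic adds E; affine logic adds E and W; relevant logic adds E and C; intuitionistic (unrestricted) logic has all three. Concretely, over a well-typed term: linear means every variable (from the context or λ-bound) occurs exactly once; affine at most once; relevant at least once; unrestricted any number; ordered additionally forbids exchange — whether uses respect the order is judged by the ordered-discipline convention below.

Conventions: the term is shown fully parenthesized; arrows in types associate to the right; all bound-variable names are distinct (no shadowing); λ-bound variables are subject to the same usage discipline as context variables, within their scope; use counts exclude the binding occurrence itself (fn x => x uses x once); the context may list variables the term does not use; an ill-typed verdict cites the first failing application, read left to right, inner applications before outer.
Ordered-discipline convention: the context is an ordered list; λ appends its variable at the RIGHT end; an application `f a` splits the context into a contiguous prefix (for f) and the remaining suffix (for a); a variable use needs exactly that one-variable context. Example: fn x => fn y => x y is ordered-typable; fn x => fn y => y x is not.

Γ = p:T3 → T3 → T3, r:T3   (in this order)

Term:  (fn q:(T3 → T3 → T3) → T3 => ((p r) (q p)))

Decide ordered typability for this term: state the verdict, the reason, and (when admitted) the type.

no — p ×2 used more than once (contraction)
counts: p: 2×; r: 1×; q [bound]: 1×
uses in reading order: p, r, q, p
typing: well-typed — term : ((T3 → T3 → T3) → T3) → T3
all disciplines: ordered ✗ | linear ✗ | affine ✗ | relevant ✓ | unrestricted ✓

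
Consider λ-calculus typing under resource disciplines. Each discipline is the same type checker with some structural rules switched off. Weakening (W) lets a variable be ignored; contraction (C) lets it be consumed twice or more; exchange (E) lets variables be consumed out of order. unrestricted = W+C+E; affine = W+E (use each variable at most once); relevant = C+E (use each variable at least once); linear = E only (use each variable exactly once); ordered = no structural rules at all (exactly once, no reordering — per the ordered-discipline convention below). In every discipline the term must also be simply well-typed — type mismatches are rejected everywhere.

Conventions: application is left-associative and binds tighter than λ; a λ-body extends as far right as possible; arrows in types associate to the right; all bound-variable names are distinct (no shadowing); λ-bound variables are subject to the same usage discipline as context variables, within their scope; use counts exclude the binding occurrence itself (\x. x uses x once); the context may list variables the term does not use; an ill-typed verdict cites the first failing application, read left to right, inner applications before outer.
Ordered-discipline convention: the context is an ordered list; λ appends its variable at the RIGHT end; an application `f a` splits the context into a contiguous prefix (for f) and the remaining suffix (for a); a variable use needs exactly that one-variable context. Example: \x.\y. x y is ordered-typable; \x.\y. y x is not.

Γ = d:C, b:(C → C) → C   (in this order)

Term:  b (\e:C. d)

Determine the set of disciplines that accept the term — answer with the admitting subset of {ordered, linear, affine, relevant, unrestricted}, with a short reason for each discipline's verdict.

admitted in: affine, unrestricted
variable uses: d ×1; b ×1; e [bound] ×0
left-to-right use order: b, d
typing: well-typed at C
ordered ✗ (e never used (weakening))
linear ✗ (e never used (weakening))
affine ✓ (none of d, b, e used more than once)
relevant ✗ (e never used (weakening))
unrestricted ✓ (typability at C is all that's needed)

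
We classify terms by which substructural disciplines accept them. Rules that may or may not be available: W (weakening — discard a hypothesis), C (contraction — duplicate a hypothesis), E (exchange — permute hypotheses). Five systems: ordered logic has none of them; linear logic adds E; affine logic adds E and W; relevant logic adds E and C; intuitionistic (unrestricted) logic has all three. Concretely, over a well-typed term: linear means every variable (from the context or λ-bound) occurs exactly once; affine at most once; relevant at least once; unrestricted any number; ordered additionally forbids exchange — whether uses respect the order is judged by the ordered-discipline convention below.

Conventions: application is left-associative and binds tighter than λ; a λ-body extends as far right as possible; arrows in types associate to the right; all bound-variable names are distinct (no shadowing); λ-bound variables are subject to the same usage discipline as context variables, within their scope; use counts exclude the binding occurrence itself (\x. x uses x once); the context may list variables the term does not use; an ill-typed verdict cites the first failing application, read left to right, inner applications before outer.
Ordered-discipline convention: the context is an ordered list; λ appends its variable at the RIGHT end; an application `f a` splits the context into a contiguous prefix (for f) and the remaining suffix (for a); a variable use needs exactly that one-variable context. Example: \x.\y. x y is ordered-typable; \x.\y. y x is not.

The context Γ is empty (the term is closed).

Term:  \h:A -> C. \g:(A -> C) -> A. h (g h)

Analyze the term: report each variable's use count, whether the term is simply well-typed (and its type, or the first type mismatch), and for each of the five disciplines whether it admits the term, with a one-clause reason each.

usage: h (bound) ×2; g (bound) ×1
uses in reading order: h, g, h
typing: well-typed at (A -> C) -> ((A -> C) -> A) -> C
ordered: ✗, h ×2 used more than once (contraction)
linear: ✗, h ×2 used more than once (contraction)
affine: ✗, h ×2 used more than once (contraction)
relevant: ✓, none of h, g goes unused
unrestricted: ✓, type-checks ((A -> C) -> ((A -> C) -> A) -> C) and nothing is barred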